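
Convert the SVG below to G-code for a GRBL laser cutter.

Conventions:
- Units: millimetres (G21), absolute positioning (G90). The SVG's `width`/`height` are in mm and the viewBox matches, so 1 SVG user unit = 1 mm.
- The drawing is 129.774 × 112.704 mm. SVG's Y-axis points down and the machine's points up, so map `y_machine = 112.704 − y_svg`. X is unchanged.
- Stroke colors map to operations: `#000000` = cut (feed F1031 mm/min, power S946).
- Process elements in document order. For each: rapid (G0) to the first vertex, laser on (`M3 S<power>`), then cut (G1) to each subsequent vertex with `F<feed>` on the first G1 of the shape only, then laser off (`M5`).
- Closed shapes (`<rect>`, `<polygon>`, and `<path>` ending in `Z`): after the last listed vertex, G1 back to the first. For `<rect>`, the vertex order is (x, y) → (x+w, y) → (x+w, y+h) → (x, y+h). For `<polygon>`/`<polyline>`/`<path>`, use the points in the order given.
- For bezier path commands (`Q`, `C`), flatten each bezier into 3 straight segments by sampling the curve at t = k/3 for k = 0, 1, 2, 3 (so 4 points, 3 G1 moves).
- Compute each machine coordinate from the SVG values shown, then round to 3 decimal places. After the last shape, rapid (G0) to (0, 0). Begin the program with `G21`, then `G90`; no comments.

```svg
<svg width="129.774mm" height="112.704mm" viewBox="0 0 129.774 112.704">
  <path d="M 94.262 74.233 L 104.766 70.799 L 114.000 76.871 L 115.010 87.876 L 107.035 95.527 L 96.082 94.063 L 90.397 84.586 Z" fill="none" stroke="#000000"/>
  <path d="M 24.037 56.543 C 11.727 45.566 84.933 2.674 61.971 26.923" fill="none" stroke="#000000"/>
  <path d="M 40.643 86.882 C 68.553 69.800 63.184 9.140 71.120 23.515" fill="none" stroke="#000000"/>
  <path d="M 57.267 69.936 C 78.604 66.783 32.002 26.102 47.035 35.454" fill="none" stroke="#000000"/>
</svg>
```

1 u = 1 mm; y_m = 112.704 − y.

[1] `<path>` regular polygon, #000000→cut S946 F1031: (94.262,38.471) → (104.766,41.905) → (114.000,35.833) → (115.010,24.828) → (107.035,17.177) → (96.082,18.641) → (90.397,28.118) → (94.262,38.471) (closed)

[2] `<path>` cubic bezier, #000000→cut S946 F1031: (24.037,56.161) → (33.503,74.108) → (59.606,91.318) → (61.971,85.781)

[3] `<path>` cubic bezier, #000000→cut S946 F1031: (40.643,25.822) → (59.185,53.037) → (65.894,82.945) → (71.120,89.189)

[4] `<path>` cubic bezier, #000000→cut S946 F1031: (57.267,42.768) → (60.757,55.187) → (47.748,73.167) → (47.035,77.250)

G21
G90
G0 X94.262 Y38.471
M3 S946
G1 X104.766 Y41.905 F1031
G1 X114.000 Y35.833
G1 X115.010 Y24.828
G1 X107.035 Y17.177
G1 X96.082 Y18.641
G1 X90.397 Y28.118
G1 X94.262 Y38.471
M5
G0 X24.037 Y56.161
M3 S946
G1 X33.503 Y74.108 F1031
G1 X59.606 Y91.318
G1 X61.971 Y85.781
M5
G0 X40.643 Y25.822
M3 S946
G1 X59.185 Y53.037 F1031
G1 X65.894 Y82.945
G1 X71.120 Y89.189
M5
G0 X57.267 Y42.768
M3 S946
G1 X60.757 Y55.187 F1031
G1 X47.748 Y73.167
G1 X47.035 Y77.250
M5
G0 X0.000 Y0.000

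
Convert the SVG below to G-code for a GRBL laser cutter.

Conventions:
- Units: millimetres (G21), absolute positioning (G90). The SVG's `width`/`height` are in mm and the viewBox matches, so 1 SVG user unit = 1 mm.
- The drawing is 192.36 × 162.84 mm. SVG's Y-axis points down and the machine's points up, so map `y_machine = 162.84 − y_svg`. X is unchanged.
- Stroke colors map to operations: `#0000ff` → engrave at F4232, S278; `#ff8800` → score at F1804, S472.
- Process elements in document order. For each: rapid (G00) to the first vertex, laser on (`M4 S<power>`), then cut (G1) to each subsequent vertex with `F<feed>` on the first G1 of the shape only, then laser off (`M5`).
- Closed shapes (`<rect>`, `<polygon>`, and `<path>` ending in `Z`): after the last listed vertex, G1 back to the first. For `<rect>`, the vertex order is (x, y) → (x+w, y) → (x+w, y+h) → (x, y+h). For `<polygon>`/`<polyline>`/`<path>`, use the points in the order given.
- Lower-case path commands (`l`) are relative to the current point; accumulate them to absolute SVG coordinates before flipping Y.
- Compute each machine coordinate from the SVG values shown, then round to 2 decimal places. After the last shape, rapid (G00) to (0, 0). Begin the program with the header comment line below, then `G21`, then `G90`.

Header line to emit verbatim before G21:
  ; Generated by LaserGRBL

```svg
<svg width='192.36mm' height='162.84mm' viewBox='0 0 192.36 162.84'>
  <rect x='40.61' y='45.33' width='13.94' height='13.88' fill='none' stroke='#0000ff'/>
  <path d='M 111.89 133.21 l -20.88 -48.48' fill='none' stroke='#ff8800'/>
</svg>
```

viewBox `0 0 192.36 162.84` with mm width/height → 1 unit = 1 mm. Flip: y_m = 162.84 − y_svg.

**Shape 1** — `<rect>` rectangle, stroke `#0000ff` → engrave (S278, F4232). Machine vertices: (40.61,117.51) → (54.55,117.51) → (54.55,103.63) → (40.61,103.63) → (40.61,117.51). Closed: final G1 returns to the first vertex.

**Shape 2** — `<path>` line segment, stroke `#ff8800` → score (S472, F1804). Machine vertices: (111.89,29.63) → (91.01,78.11). Open path.

; Generated by LaserGRBL
G21
G90
G00 X40.61 Y117.51
M4 S278
G1 X54.55 Y117.51 F4232
G1 X54.55 Y103.63
G1 X40.61 Y103.63
G1 X40.61 Y117.51
M5
G00 X111.89 Y29.63
M4 S472
G1 X91.01 Y78.11 F1804
M5
G00 X0.00 Y0.00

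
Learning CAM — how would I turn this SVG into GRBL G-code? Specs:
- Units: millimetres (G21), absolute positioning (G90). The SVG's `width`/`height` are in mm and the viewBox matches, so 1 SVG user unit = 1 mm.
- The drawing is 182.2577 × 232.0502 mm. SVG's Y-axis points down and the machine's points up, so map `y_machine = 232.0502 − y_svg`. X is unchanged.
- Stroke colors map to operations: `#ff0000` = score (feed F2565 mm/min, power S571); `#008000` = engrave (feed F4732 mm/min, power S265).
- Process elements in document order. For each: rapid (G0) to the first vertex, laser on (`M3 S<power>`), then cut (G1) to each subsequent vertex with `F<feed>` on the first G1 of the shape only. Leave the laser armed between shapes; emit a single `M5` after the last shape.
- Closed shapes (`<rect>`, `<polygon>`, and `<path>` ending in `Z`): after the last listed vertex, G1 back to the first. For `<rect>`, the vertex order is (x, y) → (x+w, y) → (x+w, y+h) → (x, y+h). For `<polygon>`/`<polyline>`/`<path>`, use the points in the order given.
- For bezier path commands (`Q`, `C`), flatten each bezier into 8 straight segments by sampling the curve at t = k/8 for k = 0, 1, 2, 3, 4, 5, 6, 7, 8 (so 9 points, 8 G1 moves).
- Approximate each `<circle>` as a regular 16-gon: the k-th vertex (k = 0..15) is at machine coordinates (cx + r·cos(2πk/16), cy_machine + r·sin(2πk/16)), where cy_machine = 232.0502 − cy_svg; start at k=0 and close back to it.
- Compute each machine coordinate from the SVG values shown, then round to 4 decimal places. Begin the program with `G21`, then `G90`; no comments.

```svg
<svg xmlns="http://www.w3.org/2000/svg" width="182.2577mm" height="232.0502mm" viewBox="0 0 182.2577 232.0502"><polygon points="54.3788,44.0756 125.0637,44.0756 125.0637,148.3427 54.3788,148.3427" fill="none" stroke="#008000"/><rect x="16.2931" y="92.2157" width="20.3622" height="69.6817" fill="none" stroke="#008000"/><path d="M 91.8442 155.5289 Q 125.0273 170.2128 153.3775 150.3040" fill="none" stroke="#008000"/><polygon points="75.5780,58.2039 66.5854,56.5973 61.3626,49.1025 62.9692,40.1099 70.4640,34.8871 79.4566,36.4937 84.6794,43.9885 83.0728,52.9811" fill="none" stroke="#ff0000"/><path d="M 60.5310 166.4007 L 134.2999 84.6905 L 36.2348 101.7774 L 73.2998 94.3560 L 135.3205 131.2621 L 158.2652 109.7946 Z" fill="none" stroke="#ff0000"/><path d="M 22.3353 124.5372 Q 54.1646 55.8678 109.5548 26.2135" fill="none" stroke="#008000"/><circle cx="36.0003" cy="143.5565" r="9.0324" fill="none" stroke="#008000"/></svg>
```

G21
G90
G0 X54.3788 Y187.9746
M3 S265
G1 X125.0637 Y187.9746 F4732
G1 X125.0637 Y83.7075
G1 X54.3788 Y83.7075
G1 X54.3788 Y187.9746
G0 X16.2931 Y139.8345
M3 S265
G1 X36.6553 Y139.8345 F4732
G1 X36.6553 Y70.1528
G1 X16.2931 Y70.1528
G1 X16.2931 Y139.8345
G0 X91.8442 Y76.5213
M3 S265
G1 X100.0645 Y73.3908 F4732
G1 X108.1337 Y71.3414
G1 X116.0519 Y70.3730
G1 X123.8191 Y70.4856
G1 X131.4352 Y71.6792
G1 X138.9003 Y73.9538
G1 X146.2144 Y77.3095
G1 X153.3775 Y81.7462
G0 X75.5780 Y173.8463
M3 S571
G1 X66.5854 Y175.4529 F2565
G1 X61.3626 Y182.9477
G1 X62.9692 Y191.9403
G1 X70.4640 Y197.1631
G1 X79.4566 Y195.5565
G1 X84.6794 Y188.0617
G1 X83.0728 Y179.0691
G1 X75.5780 Y173.8463
G0 X60.5310 Y65.6495
M3 S571
G1 X134.2999 Y147.3597 F2565
G1 X36.2348 Y130.2728
G1 X73.2998 Y137.6942
G1 X135.3205 Y100.7881
G1 X158.2652 Y122.2556
G1 X60.5310 Y65.6495
G0 X22.3353 Y107.5130
M3 S265
G1 X30.6608 Y124.0707 F4732
G1 X39.7225 Y139.4093
G1 X49.5205 Y153.5286
G1 X60.0548 Y166.4286
G1 X71.3254 Y178.1095
G1 X83.3323 Y188.5711
G1 X96.0754 Y197.8135
G1 X109.5548 Y205.8367
G0 X45.0327 Y88.4937
M3 S265
G1 X44.3451 Y91.9502 F4732
G1 X42.3872 Y94.8806
G1 X39.4568 Y96.8385
G1 X36.0003 Y97.5261
G1 X32.5438 Y96.8385
G1 X29.6134 Y94.8806
G1 X27.6555 Y91.9502
G1 X26.9679 Y88.4937
G1 X27.6555 Y85.0372
G1 X29.6134 Y82.1068
G1 X32.5438 Y80.1489
G1 X36.0003 Y79.4613
G1 X39.4568 Y80.1489
G1 X42.3872 Y82.1068
G1 X44.3451 Y85.0372
G1 X45.0327 Y88.4937
M5

viewBox `0 0 182.2577 232.0502` with mm width/height → 1 unit = 1 mm. Flip: y_m = 232.0502 − y_svg.

**Shape 1** — `<polygon>` rectangle, stroke `#008000` → engrave (S265, F4732). Machine vertices: (54.3788,187.9746) → (125.0637,187.9746) → (125.0637,83.7075) → (54.3788,83.7075) → (54.3788,187.9746). Closed: final G1 returns to the first vertex.

**Shape 2** — `<rect>` rectangle, stroke `#008000` → engrave (S265, F4732). Machine vertices: (16.2931,139.8345) → (36.6553,139.8345) → (36.6553,70.1528) → (16.2931,70.1528) → (16.2931,139.8345). Closed: final G1 returns to the first vertex.

**Shape 3** — `<path>` quadratic bezier, stroke `#008000` → engrave (S265, F4732). Control points (SVG): P0=(91.8442,155.5289), P1=(125.0273,170.2128), P2=(153.3775,150.3040); sampled at t=k/8. Machine vertices: (91.8442,76.5213) → (100.0645,73.3908) → (108.1337,71.3414) → (116.0519,70.3730) → (123.8191,70.4856) → (131.4352,71.6792) → (138.9003,73.9538) → (146.2144,77.3095) → (153.3775,81.7462). Open path.

**Shape 4** — `<polygon>` regular polygon, stroke `#ff0000` → score (S571, F2565). Machine vertices: (75.5780,173.8463) → (66.5854,175.4529) → (61.3626,182.9477) → (62.9692,191.9403) → (70.4640,197.1631) → (79.4566,195.5565) → (84.6794,188.0617) → (83.0728,179.0691) → (75.5780,173.8463). Closed: final G1 returns to the first vertex.

**Shape 5** — `<path>` closed polygon, stroke `#ff0000` → score (S571, F2565). Machine vertices: (60.5310,65.6495) → (134.2999,147.3597) → (36.2348,130.2728) → (73.2998,137.6942) → (135.3205,100.7881) → (158.2652,122.2556) → (60.5310,65.6495). Closed: final G1 returns to the first vertex.

**Shape 6** — `<path>` quadratic bezier, stroke `#008000` → engrave (S265, F4732). Control points (SVG): P0=(22.3353,124.5372), P1=(54.1646,55.8678), P2=(109.5548,26.2135); sampled at t=k/8. Machine vertices: (22.3353,107.5130) → (30.6608,124.0707) → (39.7225,139.4093) → (49.5205,153.5286) → (60.0548,166.4286) → (71.3254,178.1095) → (83.3323,188.5711) → (96.0754,197.8135) → (109.5548,205.8367). Open path.

**Shape 7** — `<circle>` circle, stroke `#008000` → engrave (S265, F4732). Machine vertices: (45.0327,88.4937) → (44.3451,91.9502) → (42.3872,94.8806) → (39.4568,96.8385) → (36.0003,97.5261) → (32.5438,96.8385) → (29.6134,94.8806) → (27.6555,91.9502) → (26.9679,88.4937) → (27.6555,85.0372) → (29.6134,82.1068) → (32.5438,80.1489) → (36.0003,79.4613) → (39.4568,80.1489) → (42.3872,82.1068) → (44.3451,85.0372) → (45.0327,88.4937). Closed: final G1 returns to the first vertex.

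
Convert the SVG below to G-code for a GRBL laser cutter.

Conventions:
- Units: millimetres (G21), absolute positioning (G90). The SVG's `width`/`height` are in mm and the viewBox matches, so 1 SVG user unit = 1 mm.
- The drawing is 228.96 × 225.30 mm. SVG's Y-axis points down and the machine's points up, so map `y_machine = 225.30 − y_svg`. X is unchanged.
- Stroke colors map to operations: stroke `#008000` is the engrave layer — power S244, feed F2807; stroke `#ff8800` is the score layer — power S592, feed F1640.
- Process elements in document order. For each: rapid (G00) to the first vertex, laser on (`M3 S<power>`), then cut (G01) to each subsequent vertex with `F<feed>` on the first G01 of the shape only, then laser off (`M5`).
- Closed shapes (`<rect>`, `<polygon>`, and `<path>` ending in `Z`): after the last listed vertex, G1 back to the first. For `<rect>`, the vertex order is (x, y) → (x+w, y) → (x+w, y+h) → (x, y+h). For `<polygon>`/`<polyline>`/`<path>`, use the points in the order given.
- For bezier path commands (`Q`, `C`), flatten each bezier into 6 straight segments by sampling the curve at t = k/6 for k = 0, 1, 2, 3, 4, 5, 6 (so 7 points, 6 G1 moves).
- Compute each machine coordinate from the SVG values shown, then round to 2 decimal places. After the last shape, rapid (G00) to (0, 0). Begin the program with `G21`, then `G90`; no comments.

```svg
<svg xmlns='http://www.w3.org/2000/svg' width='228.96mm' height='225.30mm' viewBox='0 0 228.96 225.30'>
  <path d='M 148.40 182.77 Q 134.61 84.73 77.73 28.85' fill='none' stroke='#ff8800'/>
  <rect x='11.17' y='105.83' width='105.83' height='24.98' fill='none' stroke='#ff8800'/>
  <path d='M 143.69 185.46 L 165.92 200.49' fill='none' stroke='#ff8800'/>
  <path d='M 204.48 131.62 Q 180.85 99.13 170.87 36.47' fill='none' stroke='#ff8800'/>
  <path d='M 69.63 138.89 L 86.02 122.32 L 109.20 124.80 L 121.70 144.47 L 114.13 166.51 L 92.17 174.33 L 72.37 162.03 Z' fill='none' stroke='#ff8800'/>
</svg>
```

G21
G90
G00 X148.40 Y42.53
M3 S592
G01 X142.61 Y74.04 F1640
G01 X134.42 Y103.21
G01 X123.84 Y130.03
G01 X110.86 Y154.51
G01 X95.49 Y176.65
G01 X77.73 Y196.45
M5
G00 X11.17 Y119.47
M3 S592
G01 X117.00 Y119.47 F1640
G01 X117.00 Y94.49
G01 X11.17 Y94.49
G01 X11.17 Y119.47
M5
G00 X143.69 Y39.84
M3 S592
G01 X165.92 Y24.81 F1640
M5
G00 X204.48 Y93.68
M3 S592
G01 X196.98 Y105.35 F1640
G01 X190.24 Y118.69
G01 X184.26 Y133.71
G01 X179.04 Y150.41
G01 X174.58 Y168.78
G01 X170.87 Y188.83
M5
G00 X69.63 Y86.41
M3 S592
G01 X86.02 Y102.98 F1640
G01 X109.20 Y100.50
G01 X121.70 Y80.83
G01 X114.13 Y58.79
G01 X92.17 Y50.97
G01 X72.37 Y63.27
G01 X69.63 Y86.41
M5
G00 X0.00 Y0.00

Since the viewBox matches the mm dimensions, user units are millimetres directly. The only transform is the Y-flip y_m = 225.30 − y_svg.

Shape 1 is a quadratic bezier drawn with `<path>`. Its stroke #ff8800 means score at S592, F1640. After flipping Y the toolpath is (148.40,42.53) → (142.61,74.04) → (134.42,103.21) → (123.84,130.03) → (110.86,154.51) → (95.49,176.65) → (77.73,196.45).

Shape 2 is a rectangle drawn with `<rect>`. Its stroke #ff8800 means score at S592, F1640. After flipping Y the toolpath is (11.17,119.47) → (117.00,119.47) → (117.00,94.49) → (11.17,94.49) → (11.17,119.47), returning to the start.

Shape 3 is a line segment drawn with `<path>`. Its stroke #ff8800 means score at S592, F1640. After flipping Y the toolpath is (143.69,39.84) → (165.92,24.81).

Shape 4 is a quadratic bezier drawn with `<path>`. Its stroke #ff8800 means score at S592, F1640. After flipping Y the toolpath is (204.48,93.68) → (196.98,105.35) → (190.24,118.69) → (184.26,133.71) → (179.04,150.41) → (174.58,168.78) → (170.87,188.83).

Shape 5 is a regular polygon drawn with `<path>`. Its stroke #ff8800 means score at S592, F1640. After flipping Y the toolpath is (69.63,86.41) → (86.02,102.98) → (109.20,100.50) → (121.70,80.83) → (114.13,58.79) → (92.17,50.97) → (72.37,63.27) → (69.63,86.41), returning to the start.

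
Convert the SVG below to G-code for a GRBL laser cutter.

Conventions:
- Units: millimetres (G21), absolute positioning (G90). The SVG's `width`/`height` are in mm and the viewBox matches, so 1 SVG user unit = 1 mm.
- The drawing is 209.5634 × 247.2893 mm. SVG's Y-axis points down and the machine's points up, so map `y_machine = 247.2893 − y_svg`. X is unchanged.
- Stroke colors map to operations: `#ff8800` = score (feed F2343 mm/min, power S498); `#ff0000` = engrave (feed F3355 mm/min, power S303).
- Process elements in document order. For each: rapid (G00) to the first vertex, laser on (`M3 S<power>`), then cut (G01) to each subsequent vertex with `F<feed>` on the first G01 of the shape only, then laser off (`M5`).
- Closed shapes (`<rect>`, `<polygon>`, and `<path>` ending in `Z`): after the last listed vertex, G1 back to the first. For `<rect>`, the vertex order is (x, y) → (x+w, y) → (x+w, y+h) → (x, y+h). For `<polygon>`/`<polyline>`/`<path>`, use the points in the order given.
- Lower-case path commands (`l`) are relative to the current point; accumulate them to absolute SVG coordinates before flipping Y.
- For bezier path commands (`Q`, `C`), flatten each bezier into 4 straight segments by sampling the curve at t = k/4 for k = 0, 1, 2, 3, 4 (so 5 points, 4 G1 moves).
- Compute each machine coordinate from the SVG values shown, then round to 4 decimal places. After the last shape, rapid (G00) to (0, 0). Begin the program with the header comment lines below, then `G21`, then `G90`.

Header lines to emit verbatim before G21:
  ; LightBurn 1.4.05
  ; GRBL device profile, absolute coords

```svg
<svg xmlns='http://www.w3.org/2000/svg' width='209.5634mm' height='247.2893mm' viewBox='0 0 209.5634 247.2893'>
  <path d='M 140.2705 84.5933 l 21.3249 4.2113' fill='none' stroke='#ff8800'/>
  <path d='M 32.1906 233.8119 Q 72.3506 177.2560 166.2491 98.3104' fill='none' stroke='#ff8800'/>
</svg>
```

viewBox `0 0 209.5634 247.2893` with mm width/height → 1 unit = 1 mm. Flip: y_m = 247.2893 − y_svg.

**Shape 1** — `<path>` line segment, stroke `#ff8800` → score (S498, F2343). Machine vertices: (140.2705,162.6960) → (161.5954,158.4847). Open path.

**Shape 2** — `<path>` quadratic bezier, stroke `#ff8800` → score (S498, F2343). Control points (SVG): P0=(32.1906,233.8119), P1=(72.3506,177.2560), P2=(166.2491,98.3104); sampled at t=k/4. Machine vertices: (32.1906,13.4774) → (55.6293,43.1547) → (85.7852,75.6307) → (122.6585,110.9055) → (166.2491,148.9789). Open path.

; LightBurn 1.4.05
; GRBL device profile, absolute coords
G21
G90
G00 X140.2705 Y162.6960
M3 S498
G01 X161.5954 Y158.4847 F2343
M5
G00 X32.1906 Y13.4774
M3 S498
G01 X55.6293 Y43.1547 F2343
G01 X85.7852 Y75.6307
G01 X122.6585 Y110.9055
G01 X166.2491 Y148.9789
M5
G00 X0.0000 Y0.0000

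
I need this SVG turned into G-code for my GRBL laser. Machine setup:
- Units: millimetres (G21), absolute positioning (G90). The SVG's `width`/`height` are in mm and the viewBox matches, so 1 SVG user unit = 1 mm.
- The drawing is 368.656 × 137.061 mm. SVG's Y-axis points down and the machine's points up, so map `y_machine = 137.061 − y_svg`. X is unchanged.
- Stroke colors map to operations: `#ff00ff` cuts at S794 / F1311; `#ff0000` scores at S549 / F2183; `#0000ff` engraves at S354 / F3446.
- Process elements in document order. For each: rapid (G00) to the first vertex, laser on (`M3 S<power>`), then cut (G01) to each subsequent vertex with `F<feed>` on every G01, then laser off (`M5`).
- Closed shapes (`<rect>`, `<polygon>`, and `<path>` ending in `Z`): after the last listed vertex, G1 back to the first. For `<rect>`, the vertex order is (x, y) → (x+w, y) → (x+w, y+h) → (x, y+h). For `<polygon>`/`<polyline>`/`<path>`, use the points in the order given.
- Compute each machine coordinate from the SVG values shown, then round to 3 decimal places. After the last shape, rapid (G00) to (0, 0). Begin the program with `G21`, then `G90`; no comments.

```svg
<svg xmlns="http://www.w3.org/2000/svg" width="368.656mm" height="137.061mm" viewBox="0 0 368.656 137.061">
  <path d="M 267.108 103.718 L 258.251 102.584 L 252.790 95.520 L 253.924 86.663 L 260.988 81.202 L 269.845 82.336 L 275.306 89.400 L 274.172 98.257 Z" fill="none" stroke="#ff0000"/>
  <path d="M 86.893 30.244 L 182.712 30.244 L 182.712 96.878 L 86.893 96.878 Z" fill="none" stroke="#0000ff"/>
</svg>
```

viewBox `0 0 368.656 137.061` with mm width/height → 1 unit = 1 mm. Flip: y_m = 137.061 − y_svg.

**Shape 1** — `<path>` regular polygon, stroke `#ff0000` → score (S549, F2183). Machine vertices: (267.108,33.343) → (258.251,34.477) → (252.790,41.541) → (253.924,50.398) → (260.988,55.859) → (269.845,54.725) → (275.306,47.661) → (274.172,38.804) → (267.108,33.343). Closed: final G1 returns to the first vertex.

**Shape 2** — `<path>` rectangle, stroke `#0000ff` → engrave (S354, F3446). Machine vertices: (86.893,106.817) → (182.712,106.817) → (182.712,40.183) → (86.893,40.183) → (86.893,106.817). Closed: final G1 returns to the first vertex.

G21
G90
G00 X267.108 Y33.343
M3 S549
G01 X258.251 Y34.477 F2183
G01 X252.790 Y41.541 F2183
G01 X253.924 Y50.398 F2183
G01 X260.988 Y55.859 F2183
G01 X269.845 Y54.725 F2183
G01 X275.306 Y47.661 F2183
G01 X274.172 Y38.804 F2183
G01 X267.108 Y33.343 F2183
M5
G00 X86.893 Y106.817
M3 S354
G01 X182.712 Y106.817 F3446
G01 X182.712 Y40.183 F3446
G01 X86.893 Y40.183 F3446
G01 X86.893 Y106.817 F3446
M5
G00 X0.000 Y0.000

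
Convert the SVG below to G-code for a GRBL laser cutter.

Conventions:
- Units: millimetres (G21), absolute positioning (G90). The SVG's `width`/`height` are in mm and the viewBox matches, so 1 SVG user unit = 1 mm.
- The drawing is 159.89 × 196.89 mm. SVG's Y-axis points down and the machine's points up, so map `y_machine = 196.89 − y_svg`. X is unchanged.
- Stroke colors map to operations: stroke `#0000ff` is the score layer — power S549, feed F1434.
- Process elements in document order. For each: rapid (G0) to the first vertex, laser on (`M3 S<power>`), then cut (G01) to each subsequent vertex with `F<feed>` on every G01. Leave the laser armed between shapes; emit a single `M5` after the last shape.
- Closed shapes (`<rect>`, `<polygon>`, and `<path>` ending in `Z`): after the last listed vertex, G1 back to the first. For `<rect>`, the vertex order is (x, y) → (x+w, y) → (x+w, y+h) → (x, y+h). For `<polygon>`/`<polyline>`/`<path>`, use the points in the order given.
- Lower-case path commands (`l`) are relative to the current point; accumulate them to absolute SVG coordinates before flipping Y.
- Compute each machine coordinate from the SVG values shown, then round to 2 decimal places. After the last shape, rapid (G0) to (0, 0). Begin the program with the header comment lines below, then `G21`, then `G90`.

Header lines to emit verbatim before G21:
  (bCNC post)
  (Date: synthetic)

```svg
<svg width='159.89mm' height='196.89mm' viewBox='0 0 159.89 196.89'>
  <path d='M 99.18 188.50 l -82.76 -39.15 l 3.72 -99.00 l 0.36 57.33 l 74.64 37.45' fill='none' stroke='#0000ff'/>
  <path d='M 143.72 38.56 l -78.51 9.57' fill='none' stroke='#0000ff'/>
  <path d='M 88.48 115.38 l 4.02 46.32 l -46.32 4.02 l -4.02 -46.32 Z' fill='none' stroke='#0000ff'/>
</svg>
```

viewBox `0 0 159.89 196.89` with mm width/height → 1 unit = 1 mm. Flip: y_m = 196.89 − y_svg.

**Shape 1** — `<path>` open polyline, stroke `#0000ff` → score (S549, F1434). Machine vertices: (99.18,8.39) → (16.42,47.54) → (20.14,146.54) → (20.50,89.21) → (95.14,51.76). Open path.

**Shape 2** — `<path>` line segment, stroke `#0000ff` → score (S549, F1434). Machine vertices: (143.72,158.33) → (65.21,148.76). Open path.

**Shape 3** — `<path>` regular polygon, stroke `#0000ff` → score (S549, F1434). Machine vertices: (88.48,81.51) → (92.50,35.19) → (46.18,31.17) → (42.16,77.49) → (88.48,81.51). Closed: final G1 returns to the first vertex.

(bCNC post)
(Date: synthetic)
G21
G90
G0 X99.18 Y8.39
M3 S549
G01 X16.42 Y47.54 F1434
G01 X20.14 Y146.54 F1434
G01 X20.50 Y89.21 F1434
G01 X95.14 Y51.76 F1434
G0 X143.72 Y158.33
M3 S549
G01 X65.21 Y148.76 F1434
G0 X88.48 Y81.51
M3 S549
G01 X92.50 Y35.19 F1434
G01 X46.18 Y31.17 F1434
G01 X42.16 Y77.49 F1434
G01 X88.48 Y81.51 F1434
M5
G0 X0.00 Y0.00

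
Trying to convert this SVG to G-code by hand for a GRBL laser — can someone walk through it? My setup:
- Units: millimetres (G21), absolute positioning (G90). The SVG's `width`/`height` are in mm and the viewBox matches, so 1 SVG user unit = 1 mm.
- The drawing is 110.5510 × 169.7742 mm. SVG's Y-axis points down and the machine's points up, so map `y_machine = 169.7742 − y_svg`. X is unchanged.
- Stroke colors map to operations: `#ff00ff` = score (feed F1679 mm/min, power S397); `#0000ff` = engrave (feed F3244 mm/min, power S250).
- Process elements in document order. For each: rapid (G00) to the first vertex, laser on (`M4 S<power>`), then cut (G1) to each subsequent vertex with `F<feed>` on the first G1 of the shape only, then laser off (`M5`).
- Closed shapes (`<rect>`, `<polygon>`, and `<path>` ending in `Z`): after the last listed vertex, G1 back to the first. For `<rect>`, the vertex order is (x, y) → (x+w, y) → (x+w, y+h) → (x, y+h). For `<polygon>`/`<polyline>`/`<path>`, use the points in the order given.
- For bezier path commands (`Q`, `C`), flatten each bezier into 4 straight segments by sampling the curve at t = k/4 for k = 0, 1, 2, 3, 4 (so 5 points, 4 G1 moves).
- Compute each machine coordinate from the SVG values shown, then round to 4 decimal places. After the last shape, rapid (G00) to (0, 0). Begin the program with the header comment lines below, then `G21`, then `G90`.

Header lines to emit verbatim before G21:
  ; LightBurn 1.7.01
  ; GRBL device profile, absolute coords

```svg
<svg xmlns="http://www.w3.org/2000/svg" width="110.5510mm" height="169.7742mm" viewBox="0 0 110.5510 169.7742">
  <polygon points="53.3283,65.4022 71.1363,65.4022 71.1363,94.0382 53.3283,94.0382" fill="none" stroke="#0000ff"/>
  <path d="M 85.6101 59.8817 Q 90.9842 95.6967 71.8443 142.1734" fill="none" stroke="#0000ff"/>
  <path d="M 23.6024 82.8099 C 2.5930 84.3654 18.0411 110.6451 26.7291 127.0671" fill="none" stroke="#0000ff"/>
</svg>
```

; LightBurn 1.7.01
; GRBL device profile, absolute coords
G21
G90
G00 X53.3283 Y104.3720
M4 S250
G1 X71.1363 Y104.3720 F3244
G1 X71.1363 Y75.7360
G1 X53.3283 Y75.7360
G1 X53.3283 Y104.3720
M5
G00 X85.6101 Y109.8925
M4 S250
G1 X86.7650 Y91.3186 F3244
G1 X84.8557 Y71.4121
G1 X79.8821 Y50.1728
G1 X71.8443 Y27.6008
M5
G00 X23.6024 Y86.9643
M4 S250
G1 X14.0059 Y81.7022 F3244
G1 X14.0292 Y70.4106
G1 X19.6209 Y56.3316
G1 X26.7291 Y42.7071
M5
G00 X0.0000 Y0.0000

1 u = 1 mm; y_m = 169.7742 − y.

[1] `<polygon>` rectangle, #0000ff→engrave S250 F3244: (53.3283,104.3720) → (71.1363,104.3720) → (71.1363,75.7360) → (53.3283,75.7360) → (53.3283,104.3720) (closed)

[2] `<path>` quadratic bezier, #0000ff→engrave S250 F3244: (85.6101,109.8925) → (86.7650,91.3186) → (84.8557,71.4121) → (79.8821,50.1728) → (71.8443,27.6008)

[3] `<path>` cubic bezier, #0000ff→engrave S250 F3244: (23.6024,86.9643) → (14.0059,81.7022) → (14.0292,70.4106) → (19.6209,56.3316) → (26.7291,42.7071)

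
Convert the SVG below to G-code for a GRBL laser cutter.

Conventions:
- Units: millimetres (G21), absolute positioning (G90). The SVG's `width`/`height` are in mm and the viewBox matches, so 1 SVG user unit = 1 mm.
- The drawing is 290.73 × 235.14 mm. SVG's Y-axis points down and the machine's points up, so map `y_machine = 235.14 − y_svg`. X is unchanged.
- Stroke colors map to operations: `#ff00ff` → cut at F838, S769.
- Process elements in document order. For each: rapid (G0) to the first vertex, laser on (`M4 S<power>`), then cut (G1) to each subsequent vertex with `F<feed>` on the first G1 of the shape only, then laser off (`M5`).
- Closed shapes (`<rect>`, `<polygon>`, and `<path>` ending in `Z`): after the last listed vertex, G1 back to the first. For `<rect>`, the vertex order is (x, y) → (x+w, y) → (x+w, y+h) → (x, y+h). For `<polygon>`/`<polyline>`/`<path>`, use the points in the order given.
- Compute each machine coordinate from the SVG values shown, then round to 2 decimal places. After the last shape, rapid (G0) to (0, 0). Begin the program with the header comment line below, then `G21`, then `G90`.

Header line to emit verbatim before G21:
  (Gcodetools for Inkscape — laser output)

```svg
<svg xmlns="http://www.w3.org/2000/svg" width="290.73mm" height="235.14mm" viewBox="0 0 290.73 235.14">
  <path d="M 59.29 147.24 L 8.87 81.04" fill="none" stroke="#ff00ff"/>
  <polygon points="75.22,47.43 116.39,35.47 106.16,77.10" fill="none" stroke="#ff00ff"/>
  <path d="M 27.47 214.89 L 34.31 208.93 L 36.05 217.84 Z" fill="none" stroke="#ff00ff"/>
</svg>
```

Since the viewBox matches the mm dimensions, user units are millimetres directly. The only transform is the Y-flip y_m = 235.14 − y_svg.

Shape 1 is a line segment drawn with `<path>`. Its stroke #ff00ff means cut at S769, F838. After flipping Y the toolpath is (59.29,87.90) → (8.87,154.10).

Shape 2 is a regular polygon drawn with `<polygon>`. Its stroke #ff00ff means cut at S769, F838. After flipping Y the toolpath is (75.22,187.71) → (116.39,199.67) → (106.16,158.04) → (75.22,187.71), returning to the start.

Shape 3 is a regular polygon drawn with `<path>`. Its stroke #ff00ff means cut at S769, F838. After flipping Y the toolpath is (27.47,20.25) → (34.31,26.21) → (36.05,17.30) → (27.47,20.25), returning to the start.

(Gcodetools for Inkscape — laser output)
G21
G90
G0 X59.29 Y87.90
M4 S769
G1 X8.87 Y154.10 F838
M5
G0 X75.22 Y187.71
M4 S769
G1 X116.39 Y199.67 F838
G1 X106.16 Y158.04
G1 X75.22 Y187.71
M5
G0 X27.47 Y20.25
M4 S769
G1 X34.31 Y26.21 F838
G1 X36.05 Y17.30
G1 X27.47 Y20.25
M5
G0 X0.00 Y0.00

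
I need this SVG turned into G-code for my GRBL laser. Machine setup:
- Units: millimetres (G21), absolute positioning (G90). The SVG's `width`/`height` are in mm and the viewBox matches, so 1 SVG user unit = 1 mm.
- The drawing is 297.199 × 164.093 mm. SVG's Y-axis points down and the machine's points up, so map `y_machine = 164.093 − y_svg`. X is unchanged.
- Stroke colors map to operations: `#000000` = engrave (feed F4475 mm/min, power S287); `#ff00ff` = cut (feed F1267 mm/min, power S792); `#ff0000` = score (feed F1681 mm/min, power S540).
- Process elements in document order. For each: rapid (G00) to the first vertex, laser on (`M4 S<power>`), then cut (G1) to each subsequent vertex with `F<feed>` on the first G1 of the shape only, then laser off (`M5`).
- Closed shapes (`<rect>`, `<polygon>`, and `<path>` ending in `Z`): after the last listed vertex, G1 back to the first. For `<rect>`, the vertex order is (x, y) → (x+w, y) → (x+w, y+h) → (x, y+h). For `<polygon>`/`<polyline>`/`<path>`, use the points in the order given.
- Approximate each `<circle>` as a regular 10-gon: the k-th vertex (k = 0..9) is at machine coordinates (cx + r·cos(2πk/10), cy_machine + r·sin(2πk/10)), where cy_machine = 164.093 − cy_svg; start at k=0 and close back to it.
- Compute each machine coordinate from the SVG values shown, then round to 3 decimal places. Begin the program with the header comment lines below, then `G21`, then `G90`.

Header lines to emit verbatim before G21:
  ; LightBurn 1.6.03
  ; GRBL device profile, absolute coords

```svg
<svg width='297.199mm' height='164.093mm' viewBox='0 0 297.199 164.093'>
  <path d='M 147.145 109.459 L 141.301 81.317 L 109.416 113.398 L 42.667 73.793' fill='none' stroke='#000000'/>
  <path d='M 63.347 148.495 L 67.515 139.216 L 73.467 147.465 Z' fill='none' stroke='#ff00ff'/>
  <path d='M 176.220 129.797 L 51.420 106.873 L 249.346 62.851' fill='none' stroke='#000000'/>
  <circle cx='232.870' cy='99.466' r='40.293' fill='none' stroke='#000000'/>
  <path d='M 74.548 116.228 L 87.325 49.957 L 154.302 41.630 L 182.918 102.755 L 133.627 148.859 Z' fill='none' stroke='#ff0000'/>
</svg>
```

; LightBurn 1.6.03
; GRBL device profile, absolute coords
G21
G90
G00 X147.145 Y54.634
M4 S287
G1 X141.301 Y82.776 F4475
G1 X109.416 Y50.695
G1 X42.667 Y90.300
M5
G00 X63.347 Y15.598
M4 S792
G1 X67.515 Y24.877 F1267
G1 X73.467 Y16.628
G1 X63.347 Y15.598
M5
G00 X176.220 Y34.296
M4 S287
G1 X51.420 Y57.220 F4475
G1 X249.346 Y101.242
M5
G00 X273.163 Y64.627
M4 S287
G1 X265.468 Y88.311 F4475
G1 X245.321 Y102.948
G1 X220.419 Y102.948
G1 X200.272 Y88.311
G1 X192.577 Y64.627
G1 X200.272 Y40.943
G1 X220.419 Y26.306
G1 X245.321 Y26.306
G1 X265.468 Y40.943
G1 X273.163 Y64.627
M5
G00 X74.548 Y47.865
M4 S540
G1 X87.325 Y114.136 F1681
G1 X154.302 Y122.463
G1 X182.918 Y61.338
G1 X133.627 Y15.234
G1 X74.548 Y47.865
M5

Since the viewBox matches the mm dimensions, user units are millimetres directly. The only transform is the Y-flip y_m = 164.093 − y_svg.

Shape 1 is a open polyline drawn with `<path>`. Its stroke #000000 means engrave at S287, F4475. After flipping Y the toolpath is (147.145,54.634) → (141.301,82.776) → (109.416,50.695) → (42.667,90.300).

Shape 2 is a regular polygon drawn with `<path>`. Its stroke #ff00ff means cut at S792, F1267. After flipping Y the toolpath is (63.347,15.598) → (67.515,24.877) → (73.467,16.628) → (63.347,15.598), returning to the start.

Shape 3 is a open polyline drawn with `<path>`. Its stroke #000000 means engrave at S287, F4475. After flipping Y the toolpath is (176.220,34.296) → (51.420,57.220) → (249.346,101.242).

Shape 4 is a circle drawn with `<circle>`. Its stroke #000000 means engrave at S287, F4475. After flipping Y the toolpath is (273.163,64.627) → (265.468,88.311) → (245.321,102.948) → (220.419,102.948) → (200.272,88.311) → (192.577,64.627) → (200.272,40.943) → (220.419,26.306) → (245.321,26.306) → (265.468,40.943) → (273.163,64.627), returning to the start.

Shape 5 is a regular polygon drawn with `<path>`. Its stroke #ff0000 means score at S540, F1681. After flipping Y the toolpath is (74.548,47.865) → (87.325,114.136) → (154.302,122.463) → (182.918,61.338) → (133.627,15.234) → (74.548,47.865), returning to the start.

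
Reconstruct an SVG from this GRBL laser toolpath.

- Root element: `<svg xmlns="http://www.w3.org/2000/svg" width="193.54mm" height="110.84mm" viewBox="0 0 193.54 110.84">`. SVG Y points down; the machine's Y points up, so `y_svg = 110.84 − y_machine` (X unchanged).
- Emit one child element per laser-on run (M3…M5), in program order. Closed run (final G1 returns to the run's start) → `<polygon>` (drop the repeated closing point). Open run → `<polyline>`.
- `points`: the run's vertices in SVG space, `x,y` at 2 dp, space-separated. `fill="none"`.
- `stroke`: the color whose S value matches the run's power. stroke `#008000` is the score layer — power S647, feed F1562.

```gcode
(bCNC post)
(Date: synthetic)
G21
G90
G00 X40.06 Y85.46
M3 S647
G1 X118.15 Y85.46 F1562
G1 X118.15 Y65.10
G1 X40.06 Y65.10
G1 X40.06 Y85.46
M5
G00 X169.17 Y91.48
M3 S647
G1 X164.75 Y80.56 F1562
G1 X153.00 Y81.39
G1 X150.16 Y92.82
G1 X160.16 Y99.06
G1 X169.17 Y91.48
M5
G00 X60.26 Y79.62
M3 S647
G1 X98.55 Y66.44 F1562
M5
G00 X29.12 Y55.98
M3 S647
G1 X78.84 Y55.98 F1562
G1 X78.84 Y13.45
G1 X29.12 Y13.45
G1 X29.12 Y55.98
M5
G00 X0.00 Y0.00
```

<svg xmlns="http://www.w3.org/2000/svg" width="193.54mm" height="110.84mm" viewBox="0 0 193.54 110.84">
  <polygon points="40.06,25.38 118.15,25.38 118.15,45.74 40.06,45.74" fill="none" stroke="#008000"/>
  <polygon points="169.17,19.36 164.75,30.28 153.00,29.45 150.16,18.02 160.16,11.78" fill="none" stroke="#008000"/>
  <polyline points="60.26,31.22 98.55,44.40" fill="none" stroke="#008000"/>
  <polygon points="29.12,54.86 78.84,54.86 78.84,97.39 29.12,97.39" fill="none" stroke="#008000"/>
</svg>

Each laser-on run becomes one SVG element. Flip Y back into SVG space with y_svg = 110.84 − y_machine. Every run uses S647, so all elements get stroke `#008000` (score).

Run 1: The run returns to its start, so emit a `<polygon>` with points (Y-flipped): 40.06,25.38 118.15,25.38 118.15,45.74 40.06,45.74.

Run 2: The run returns to its start, so emit a `<polygon>` with points (Y-flipped): 169.17,19.36 164.75,30.28 153.00,29.45 150.16,18.02 160.16,11.78.

Run 3: The run is open, so emit a `<polyline>` with points (Y-flipped): 60.26,31.22 98.55,44.40.

Run 4: The run returns to its start, so emit a `<polygon>` with points (Y-flipped): 29.12,54.86 78.84,54.86 78.84,97.39 29.12,97.39.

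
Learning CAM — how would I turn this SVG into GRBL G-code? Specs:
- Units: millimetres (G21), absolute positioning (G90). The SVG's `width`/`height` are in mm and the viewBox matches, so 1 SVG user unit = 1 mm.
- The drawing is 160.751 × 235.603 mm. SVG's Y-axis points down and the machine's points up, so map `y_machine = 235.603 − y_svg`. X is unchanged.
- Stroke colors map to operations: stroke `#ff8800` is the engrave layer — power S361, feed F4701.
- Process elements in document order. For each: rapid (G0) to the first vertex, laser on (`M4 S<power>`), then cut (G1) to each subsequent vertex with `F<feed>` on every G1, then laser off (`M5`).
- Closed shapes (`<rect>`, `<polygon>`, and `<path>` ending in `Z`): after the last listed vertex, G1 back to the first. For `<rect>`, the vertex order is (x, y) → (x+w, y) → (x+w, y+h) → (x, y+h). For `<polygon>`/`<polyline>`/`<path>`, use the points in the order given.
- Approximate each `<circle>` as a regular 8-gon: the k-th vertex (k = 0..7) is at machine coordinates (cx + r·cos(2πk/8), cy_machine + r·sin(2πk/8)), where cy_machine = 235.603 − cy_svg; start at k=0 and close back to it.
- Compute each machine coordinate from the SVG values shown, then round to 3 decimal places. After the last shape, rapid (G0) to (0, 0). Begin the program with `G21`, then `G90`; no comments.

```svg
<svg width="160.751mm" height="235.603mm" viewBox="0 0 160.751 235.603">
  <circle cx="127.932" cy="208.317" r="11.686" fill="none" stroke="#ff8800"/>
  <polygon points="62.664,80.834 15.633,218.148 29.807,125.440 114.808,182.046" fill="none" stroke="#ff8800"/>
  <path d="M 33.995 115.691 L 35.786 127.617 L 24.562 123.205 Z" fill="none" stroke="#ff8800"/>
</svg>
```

G21
G90
G0 X139.618 Y27.286
M4 S361
G1 X136.195 Y35.549 F4701
G1 X127.932 Y38.972 F4701
G1 X119.669 Y35.549 F4701
G1 X116.246 Y27.286 F4701
G1 X119.669 Y19.023 F4701
G1 X127.932 Y15.600 F4701
G1 X136.195 Y19.023 F4701
G1 X139.618 Y27.286 F4701
M5
G0 X62.664 Y154.769
M4 S361
G1 X15.633 Y17.455 F4701
G1 X29.807 Y110.163 F4701
G1 X114.808 Y53.557 F4701
G1 X62.664 Y154.769 F4701
M5
G0 X33.995 Y119.912
M4 S361
G1 X35.786 Y107.986 F4701
G1 X24.562 Y112.398 F4701
G1 X33.995 Y119.912 F4701
M5
G0 X0.000 Y0.000

1 u = 1 mm; y_m = 235.603 − y.

[1] `<circle>` circle, #ff8800→engrave S361 F4701: (139.618,27.286) → (136.195,35.549) → (127.932,38.972) → (119.669,35.549) → (116.246,27.286) → (119.669,19.023) → (127.932,15.600) → (136.195,19.023) → (139.618,27.286) (closed)

[2] `<polygon>` closed polygon, #ff8800→engrave S361 F4701: (62.664,154.769) → (15.633,17.455) → (29.807,110.163) → (114.808,53.557) → (62.664,154.769) (closed)

[3] `<path>` regular polygon, #ff8800→engrave S361 F4701: (33.995,119.912) → (35.786,107.986) → (24.562,112.398) → (33.995,119.912) (closed)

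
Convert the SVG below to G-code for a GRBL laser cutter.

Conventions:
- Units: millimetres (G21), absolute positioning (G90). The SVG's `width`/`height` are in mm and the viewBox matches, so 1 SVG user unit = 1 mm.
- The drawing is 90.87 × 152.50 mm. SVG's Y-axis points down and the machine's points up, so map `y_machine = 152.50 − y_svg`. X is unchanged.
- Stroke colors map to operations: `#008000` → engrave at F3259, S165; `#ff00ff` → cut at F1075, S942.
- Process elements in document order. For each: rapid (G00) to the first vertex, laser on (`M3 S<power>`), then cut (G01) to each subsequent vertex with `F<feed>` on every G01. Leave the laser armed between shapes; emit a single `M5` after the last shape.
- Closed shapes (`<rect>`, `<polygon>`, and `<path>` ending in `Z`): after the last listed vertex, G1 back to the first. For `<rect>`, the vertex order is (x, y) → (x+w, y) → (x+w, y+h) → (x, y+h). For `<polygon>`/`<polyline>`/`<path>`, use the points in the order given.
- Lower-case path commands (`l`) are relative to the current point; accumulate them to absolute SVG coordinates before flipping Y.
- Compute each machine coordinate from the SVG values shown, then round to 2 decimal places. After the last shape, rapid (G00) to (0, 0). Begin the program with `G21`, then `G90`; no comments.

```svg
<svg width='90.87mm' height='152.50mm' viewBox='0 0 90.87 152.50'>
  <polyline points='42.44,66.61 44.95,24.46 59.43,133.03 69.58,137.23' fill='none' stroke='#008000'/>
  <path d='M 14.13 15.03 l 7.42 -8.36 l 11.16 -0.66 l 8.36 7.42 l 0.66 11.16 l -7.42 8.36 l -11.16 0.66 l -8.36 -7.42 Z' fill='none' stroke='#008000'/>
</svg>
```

G21
G90
G00 X42.44 Y85.89
M3 S165
G01 X44.95 Y128.04 F3259
G01 X59.43 Y19.47 F3259
G01 X69.58 Y15.27 F3259
G00 X14.13 Y137.47
M3 S165
G01 X21.55 Y145.83 F3259
G01 X32.71 Y146.49 F3259
G01 X41.07 Y139.07 F3259
G01 X41.73 Y127.91 F3259
G01 X34.31 Y119.55 F3259
G01 X23.15 Y118.89 F3259
G01 X14.79 Y126.31 F3259
G01 X14.13 Y137.47 F3259
M5
G00 X0.00 Y0.00

Since the viewBox matches the mm dimensions, user units are millimetres directly. The only transform is the Y-flip y_m = 152.50 − y_svg.

Shape 1 is a open polyline drawn with `<polyline>`. Its stroke #008000 means engrave at S165, F3259. After flipping Y the toolpath is (42.44,85.89) → (44.95,128.04) → (59.43,19.47) → (69.58,15.27).

Shape 2 is a regular polygon drawn with `<path>`. Its stroke #008000 means engrave at S165, F3259. After flipping Y the toolpath is (14.13,137.47) → (21.55,145.83) → (32.71,146.49) → (41.07,139.07) → (41.73,127.91) → (34.31,119.55) → (23.15,118.89) → (14.79,126.31) → (14.13,137.47), returning to the start.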